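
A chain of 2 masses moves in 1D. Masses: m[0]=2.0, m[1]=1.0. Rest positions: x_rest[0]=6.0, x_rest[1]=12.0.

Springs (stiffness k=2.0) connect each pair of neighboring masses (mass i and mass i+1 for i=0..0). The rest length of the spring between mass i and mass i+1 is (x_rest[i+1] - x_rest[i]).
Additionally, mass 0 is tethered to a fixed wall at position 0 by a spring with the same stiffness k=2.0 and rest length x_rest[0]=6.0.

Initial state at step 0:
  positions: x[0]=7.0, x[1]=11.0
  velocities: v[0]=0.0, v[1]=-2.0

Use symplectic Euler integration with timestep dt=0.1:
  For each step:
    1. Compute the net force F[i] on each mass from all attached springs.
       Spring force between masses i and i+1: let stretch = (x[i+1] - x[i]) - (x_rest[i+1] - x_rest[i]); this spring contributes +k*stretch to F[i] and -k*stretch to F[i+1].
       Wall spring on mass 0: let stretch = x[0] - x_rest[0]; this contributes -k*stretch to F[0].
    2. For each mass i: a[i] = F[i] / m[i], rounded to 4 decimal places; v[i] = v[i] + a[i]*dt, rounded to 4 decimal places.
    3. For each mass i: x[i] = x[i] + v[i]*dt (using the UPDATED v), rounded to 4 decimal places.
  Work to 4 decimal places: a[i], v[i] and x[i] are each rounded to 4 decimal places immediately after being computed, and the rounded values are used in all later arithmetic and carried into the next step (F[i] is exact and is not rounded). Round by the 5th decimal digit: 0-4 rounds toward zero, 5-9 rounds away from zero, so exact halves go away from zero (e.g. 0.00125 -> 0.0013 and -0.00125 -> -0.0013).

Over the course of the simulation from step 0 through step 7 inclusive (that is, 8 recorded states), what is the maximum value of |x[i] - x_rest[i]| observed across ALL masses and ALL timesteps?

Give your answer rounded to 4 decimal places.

Answer: 1.3814

Derivation:
Step 0: x=[7.0000 11.0000] v=[0.0000 -2.0000]
Step 1: x=[6.9700 10.8400] v=[-0.3000 -1.6000]
Step 2: x=[6.9090 10.7226] v=[-0.6100 -1.1740]
Step 3: x=[6.8171 10.6489] v=[-0.9195 -0.7367]
Step 4: x=[6.6953 10.6186] v=[-1.2180 -0.3031]
Step 5: x=[6.5458 10.6298] v=[-1.4952 0.1122]
Step 6: x=[6.3717 10.6793] v=[-1.7414 0.4954]
Step 7: x=[6.1769 10.7627] v=[-1.9478 0.8339]
Max displacement = 1.3814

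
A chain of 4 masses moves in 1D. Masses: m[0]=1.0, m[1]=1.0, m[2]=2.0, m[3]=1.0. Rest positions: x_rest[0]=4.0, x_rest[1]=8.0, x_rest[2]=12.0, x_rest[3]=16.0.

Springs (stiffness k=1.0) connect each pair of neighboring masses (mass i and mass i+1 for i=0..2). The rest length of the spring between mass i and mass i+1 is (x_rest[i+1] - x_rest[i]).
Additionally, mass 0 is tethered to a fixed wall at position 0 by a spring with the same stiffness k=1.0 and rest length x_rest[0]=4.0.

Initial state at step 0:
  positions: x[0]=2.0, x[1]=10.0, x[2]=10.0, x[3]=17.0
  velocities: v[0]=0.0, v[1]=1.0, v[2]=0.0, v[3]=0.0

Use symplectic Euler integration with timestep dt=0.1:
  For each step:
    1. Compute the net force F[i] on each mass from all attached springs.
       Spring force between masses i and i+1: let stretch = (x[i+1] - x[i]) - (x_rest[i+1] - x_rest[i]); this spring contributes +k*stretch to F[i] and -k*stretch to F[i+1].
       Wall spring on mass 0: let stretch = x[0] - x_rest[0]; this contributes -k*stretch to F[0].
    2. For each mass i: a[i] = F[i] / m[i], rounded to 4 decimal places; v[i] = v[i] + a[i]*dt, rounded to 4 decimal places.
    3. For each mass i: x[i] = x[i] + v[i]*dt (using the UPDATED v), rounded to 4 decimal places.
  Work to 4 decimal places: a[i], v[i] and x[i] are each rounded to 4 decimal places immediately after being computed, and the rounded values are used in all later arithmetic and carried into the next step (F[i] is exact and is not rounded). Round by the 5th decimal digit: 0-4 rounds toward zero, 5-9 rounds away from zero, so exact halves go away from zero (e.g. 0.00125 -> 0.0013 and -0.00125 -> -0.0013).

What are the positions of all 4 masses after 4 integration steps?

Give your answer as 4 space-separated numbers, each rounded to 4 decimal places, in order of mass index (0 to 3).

Step 0: x=[2.0000 10.0000 10.0000 17.0000] v=[0.0000 1.0000 0.0000 0.0000]
Step 1: x=[2.0600 10.0200 10.0350 16.9700] v=[0.6000 0.2000 0.3500 -0.3000]
Step 2: x=[2.1790 9.9606 10.1046 16.9107] v=[1.1900 -0.5945 0.6960 -0.5935]
Step 3: x=[2.3540 9.8248 10.2075 16.8233] v=[1.7503 -1.3583 1.0291 -0.8741]
Step 4: x=[2.5802 9.6181 10.3416 16.7097] v=[2.2620 -2.0671 1.3408 -1.1357]

Answer: 2.5802 9.6181 10.3416 16.7097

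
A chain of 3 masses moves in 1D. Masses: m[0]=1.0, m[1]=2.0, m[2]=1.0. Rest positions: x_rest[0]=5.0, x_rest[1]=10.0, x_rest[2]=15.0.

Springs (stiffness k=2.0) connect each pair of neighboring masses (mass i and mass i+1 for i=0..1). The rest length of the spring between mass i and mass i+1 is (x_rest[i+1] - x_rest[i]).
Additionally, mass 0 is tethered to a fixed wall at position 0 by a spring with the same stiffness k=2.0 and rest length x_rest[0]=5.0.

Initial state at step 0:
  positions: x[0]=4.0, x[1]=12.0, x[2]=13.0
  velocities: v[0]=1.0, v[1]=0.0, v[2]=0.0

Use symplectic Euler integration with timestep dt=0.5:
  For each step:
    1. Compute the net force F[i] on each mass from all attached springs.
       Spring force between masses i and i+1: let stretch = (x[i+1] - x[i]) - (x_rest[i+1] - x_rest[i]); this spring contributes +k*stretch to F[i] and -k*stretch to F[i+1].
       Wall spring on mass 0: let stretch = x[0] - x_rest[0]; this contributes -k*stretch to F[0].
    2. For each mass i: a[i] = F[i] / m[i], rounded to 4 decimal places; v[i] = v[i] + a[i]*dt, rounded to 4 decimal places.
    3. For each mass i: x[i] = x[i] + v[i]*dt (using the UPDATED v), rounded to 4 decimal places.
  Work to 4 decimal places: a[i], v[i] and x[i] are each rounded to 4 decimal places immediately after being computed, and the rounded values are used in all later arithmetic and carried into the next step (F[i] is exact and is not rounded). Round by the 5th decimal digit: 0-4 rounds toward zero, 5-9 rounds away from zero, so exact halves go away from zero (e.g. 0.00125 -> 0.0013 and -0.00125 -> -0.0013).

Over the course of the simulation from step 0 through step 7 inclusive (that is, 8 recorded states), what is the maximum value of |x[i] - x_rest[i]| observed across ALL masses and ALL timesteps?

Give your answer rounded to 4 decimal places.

Step 0: x=[4.0000 12.0000 13.0000] v=[1.0000 0.0000 0.0000]
Step 1: x=[6.5000 10.2500 15.0000] v=[5.0000 -3.5000 4.0000]
Step 2: x=[7.6250 8.7500 17.1250] v=[2.2500 -3.0000 4.2500]
Step 3: x=[5.5000 9.0625 17.5625] v=[-4.2500 0.6250 0.8750]
Step 4: x=[2.4063 10.6094 16.2500] v=[-6.1875 3.0938 -2.6250]
Step 5: x=[2.2110 11.5157 14.6172] v=[-0.3907 1.8126 -3.2656]
Step 6: x=[5.5625 10.8712 13.9337] v=[6.7030 -1.2890 -1.3671]
Step 7: x=[8.7871 9.6652 14.2189] v=[6.4492 -2.4121 0.5704]
Max displacement = 3.7871

Answer: 3.7871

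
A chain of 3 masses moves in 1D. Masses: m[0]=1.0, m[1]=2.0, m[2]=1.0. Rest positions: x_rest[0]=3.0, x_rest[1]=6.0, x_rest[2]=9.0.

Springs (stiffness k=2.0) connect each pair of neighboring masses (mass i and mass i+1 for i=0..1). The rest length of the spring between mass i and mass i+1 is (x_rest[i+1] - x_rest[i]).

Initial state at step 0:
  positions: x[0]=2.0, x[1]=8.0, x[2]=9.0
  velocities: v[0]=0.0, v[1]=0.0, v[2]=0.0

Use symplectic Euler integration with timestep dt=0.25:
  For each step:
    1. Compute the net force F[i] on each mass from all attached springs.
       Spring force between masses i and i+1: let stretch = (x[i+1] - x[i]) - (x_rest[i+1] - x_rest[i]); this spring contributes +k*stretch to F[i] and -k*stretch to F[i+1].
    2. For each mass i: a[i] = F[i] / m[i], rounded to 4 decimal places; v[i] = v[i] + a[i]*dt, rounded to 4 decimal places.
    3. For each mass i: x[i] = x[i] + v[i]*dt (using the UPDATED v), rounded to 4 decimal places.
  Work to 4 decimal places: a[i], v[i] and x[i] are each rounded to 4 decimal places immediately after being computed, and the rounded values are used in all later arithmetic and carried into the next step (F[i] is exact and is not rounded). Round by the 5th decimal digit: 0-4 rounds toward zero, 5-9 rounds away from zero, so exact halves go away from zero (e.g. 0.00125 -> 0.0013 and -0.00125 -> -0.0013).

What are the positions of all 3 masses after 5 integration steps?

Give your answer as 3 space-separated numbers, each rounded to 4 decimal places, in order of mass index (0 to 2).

Step 0: x=[2.0000 8.0000 9.0000] v=[0.0000 0.0000 0.0000]
Step 1: x=[2.3750 7.6875 9.2500] v=[1.5000 -1.2500 1.0000]
Step 2: x=[3.0391 7.1406 9.6797] v=[2.6563 -2.1875 1.7188]
Step 3: x=[3.8409 6.4961 10.1670] v=[3.2071 -2.5781 1.9493]
Step 4: x=[4.5996 5.9151 10.5705] v=[3.0347 -2.3242 1.6139]
Step 5: x=[5.1477 5.5428 10.7671] v=[2.1925 -1.4892 0.7862]

Answer: 5.1477 5.5428 10.7671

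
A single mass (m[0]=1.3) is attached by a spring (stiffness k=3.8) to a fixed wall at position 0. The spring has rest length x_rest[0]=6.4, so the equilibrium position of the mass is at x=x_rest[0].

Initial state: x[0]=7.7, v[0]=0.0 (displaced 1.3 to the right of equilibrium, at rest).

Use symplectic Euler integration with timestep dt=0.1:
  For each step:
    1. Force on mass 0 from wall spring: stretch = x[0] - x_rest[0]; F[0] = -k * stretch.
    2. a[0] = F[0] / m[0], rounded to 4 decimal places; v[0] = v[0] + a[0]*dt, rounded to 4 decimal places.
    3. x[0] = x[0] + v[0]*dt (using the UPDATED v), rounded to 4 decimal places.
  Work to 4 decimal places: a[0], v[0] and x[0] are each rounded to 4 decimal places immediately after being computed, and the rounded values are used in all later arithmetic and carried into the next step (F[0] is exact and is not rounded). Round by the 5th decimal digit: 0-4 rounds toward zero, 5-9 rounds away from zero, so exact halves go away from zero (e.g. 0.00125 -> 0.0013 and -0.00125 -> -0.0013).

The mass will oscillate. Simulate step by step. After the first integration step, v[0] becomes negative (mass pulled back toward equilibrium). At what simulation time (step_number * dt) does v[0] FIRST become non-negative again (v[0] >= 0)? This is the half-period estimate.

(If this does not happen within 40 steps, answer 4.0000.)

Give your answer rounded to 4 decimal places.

Answer: 1.9000

Derivation:
Step 0: x=[7.7000] v=[0.0000]
Step 1: x=[7.6620] v=[-0.3800]
Step 2: x=[7.5871] v=[-0.7489]
Step 3: x=[7.4775] v=[-1.0959]
Step 4: x=[7.3364] v=[-1.4109]
Step 5: x=[7.1679] v=[-1.6846]
Step 6: x=[6.9770] v=[-1.9091]
Step 7: x=[6.7692] v=[-2.0778]
Step 8: x=[6.5506] v=[-2.1857]
Step 9: x=[6.3276] v=[-2.2297]
Step 10: x=[6.1068] v=[-2.2085]
Step 11: x=[5.8945] v=[-2.1228]
Step 12: x=[5.6970] v=[-1.9750]
Step 13: x=[5.5201] v=[-1.7695]
Step 14: x=[5.3689] v=[-1.5123]
Step 15: x=[5.2478] v=[-1.2109]
Step 16: x=[5.1604] v=[-0.8741]
Step 17: x=[5.1092] v=[-0.5118]
Step 18: x=[5.0958] v=[-0.1345]
Step 19: x=[5.1205] v=[0.2467]
First v>=0 after going negative at step 19, time=1.9000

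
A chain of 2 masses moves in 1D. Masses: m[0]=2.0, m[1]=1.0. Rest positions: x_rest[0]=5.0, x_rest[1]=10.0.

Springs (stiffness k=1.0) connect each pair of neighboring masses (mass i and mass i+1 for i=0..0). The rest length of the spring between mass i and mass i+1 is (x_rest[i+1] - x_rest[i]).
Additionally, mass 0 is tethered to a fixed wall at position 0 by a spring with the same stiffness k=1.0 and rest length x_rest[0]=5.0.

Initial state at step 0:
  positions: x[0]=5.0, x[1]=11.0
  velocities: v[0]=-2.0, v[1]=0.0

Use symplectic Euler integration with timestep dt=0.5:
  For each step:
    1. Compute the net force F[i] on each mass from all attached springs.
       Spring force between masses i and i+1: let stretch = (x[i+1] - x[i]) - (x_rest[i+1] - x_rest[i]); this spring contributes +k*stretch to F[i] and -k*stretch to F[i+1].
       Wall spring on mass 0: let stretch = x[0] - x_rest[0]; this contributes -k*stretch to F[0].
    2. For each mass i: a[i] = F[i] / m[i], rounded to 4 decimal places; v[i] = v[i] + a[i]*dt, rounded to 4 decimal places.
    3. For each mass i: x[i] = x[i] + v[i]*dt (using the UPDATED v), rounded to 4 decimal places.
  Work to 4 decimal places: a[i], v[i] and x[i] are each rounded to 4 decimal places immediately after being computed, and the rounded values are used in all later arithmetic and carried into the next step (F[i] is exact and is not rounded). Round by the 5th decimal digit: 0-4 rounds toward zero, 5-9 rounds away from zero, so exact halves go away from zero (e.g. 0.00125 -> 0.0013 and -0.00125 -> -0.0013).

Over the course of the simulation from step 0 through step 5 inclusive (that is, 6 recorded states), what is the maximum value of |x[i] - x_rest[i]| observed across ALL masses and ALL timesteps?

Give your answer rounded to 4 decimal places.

Answer: 3.2093

Derivation:
Step 0: x=[5.0000 11.0000] v=[-2.0000 0.0000]
Step 1: x=[4.1250 10.7500] v=[-1.7500 -0.5000]
Step 2: x=[3.5625 10.0938] v=[-1.1250 -1.3125]
Step 3: x=[3.3711 9.0547] v=[-0.3828 -2.0782]
Step 4: x=[3.4688 7.8447] v=[0.1954 -2.4200]
Step 5: x=[3.6799 6.7907] v=[0.4222 -2.1080]
Max displacement = 3.2093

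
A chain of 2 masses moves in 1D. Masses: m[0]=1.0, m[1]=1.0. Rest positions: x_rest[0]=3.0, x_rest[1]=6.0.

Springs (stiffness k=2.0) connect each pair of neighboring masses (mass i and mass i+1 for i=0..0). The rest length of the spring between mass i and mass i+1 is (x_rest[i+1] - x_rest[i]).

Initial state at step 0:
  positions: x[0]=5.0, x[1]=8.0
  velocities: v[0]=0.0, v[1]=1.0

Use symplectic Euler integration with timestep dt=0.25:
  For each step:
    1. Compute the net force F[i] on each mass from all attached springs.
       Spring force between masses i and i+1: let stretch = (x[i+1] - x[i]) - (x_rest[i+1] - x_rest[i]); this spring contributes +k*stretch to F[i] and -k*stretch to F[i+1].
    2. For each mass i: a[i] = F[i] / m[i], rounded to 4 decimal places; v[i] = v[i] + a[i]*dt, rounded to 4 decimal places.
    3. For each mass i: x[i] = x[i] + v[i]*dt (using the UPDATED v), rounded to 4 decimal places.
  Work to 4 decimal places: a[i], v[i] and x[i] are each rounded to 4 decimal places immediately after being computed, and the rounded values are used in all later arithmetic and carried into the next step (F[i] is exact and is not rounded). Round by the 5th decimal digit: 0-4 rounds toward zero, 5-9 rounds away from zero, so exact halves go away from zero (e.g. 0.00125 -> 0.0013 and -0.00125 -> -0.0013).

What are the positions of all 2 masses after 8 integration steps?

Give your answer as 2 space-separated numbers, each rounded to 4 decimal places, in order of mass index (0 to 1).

Step 0: x=[5.0000 8.0000] v=[0.0000 1.0000]
Step 1: x=[5.0000 8.2500] v=[0.0000 1.0000]
Step 2: x=[5.0313 8.4688] v=[0.1250 0.8750]
Step 3: x=[5.1173 8.6329] v=[0.3438 0.6563]
Step 4: x=[5.2677 8.7325] v=[0.6016 0.3985]
Step 5: x=[5.4762 8.7740] v=[0.8340 0.1661]
Step 6: x=[5.7219 8.7783] v=[0.9829 0.0172]
Step 7: x=[5.9747 8.7756] v=[1.0111 -0.0110]
Step 8: x=[6.2026 8.7978] v=[0.9116 0.0886]

Answer: 6.2026 8.7978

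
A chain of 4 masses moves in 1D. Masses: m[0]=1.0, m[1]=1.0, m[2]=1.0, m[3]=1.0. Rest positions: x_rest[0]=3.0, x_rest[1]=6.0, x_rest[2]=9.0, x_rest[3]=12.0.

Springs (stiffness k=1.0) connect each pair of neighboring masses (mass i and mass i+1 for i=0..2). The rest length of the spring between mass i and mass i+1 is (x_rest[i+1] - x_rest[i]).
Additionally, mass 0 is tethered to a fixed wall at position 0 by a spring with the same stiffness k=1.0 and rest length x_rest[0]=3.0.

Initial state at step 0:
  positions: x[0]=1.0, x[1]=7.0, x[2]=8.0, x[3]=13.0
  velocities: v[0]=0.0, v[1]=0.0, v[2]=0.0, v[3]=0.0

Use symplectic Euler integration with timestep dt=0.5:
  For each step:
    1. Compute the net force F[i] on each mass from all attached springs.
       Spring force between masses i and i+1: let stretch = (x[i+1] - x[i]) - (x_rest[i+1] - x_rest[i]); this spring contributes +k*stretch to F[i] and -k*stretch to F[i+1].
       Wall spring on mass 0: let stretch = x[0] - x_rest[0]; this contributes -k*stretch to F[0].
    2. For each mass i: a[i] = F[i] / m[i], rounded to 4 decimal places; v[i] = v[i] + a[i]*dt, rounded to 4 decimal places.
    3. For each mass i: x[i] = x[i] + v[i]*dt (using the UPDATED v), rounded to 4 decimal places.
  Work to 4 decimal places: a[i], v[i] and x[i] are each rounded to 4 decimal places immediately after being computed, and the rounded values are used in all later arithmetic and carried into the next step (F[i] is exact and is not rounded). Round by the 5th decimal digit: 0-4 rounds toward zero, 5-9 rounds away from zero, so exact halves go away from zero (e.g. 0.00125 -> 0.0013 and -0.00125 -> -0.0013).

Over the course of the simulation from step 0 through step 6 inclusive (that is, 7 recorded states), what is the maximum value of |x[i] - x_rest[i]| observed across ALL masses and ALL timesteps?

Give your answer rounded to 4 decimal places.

Answer: 2.4621

Derivation:
Step 0: x=[1.0000 7.0000 8.0000 13.0000] v=[0.0000 0.0000 0.0000 0.0000]
Step 1: x=[2.2500 5.7500 9.0000 12.5000] v=[2.5000 -2.5000 2.0000 -1.0000]
Step 2: x=[3.8125 4.4375 10.0625 11.8750] v=[3.1250 -2.6250 2.1250 -1.2500]
Step 3: x=[4.5782 4.3750 10.1719 11.5469] v=[1.5313 -0.1250 0.2188 -0.6563]
Step 4: x=[4.1485 5.8126 9.1758 11.6250] v=[-0.8594 2.8751 -1.9922 0.1562]
Step 5: x=[3.0977 7.6750 7.9512 11.8408] v=[-2.1016 3.7247 -2.4492 0.4316]
Step 6: x=[2.4168 8.4621 7.6300 11.8342] v=[-1.3618 1.5742 -0.6425 -0.0132]
Max displacement = 2.4621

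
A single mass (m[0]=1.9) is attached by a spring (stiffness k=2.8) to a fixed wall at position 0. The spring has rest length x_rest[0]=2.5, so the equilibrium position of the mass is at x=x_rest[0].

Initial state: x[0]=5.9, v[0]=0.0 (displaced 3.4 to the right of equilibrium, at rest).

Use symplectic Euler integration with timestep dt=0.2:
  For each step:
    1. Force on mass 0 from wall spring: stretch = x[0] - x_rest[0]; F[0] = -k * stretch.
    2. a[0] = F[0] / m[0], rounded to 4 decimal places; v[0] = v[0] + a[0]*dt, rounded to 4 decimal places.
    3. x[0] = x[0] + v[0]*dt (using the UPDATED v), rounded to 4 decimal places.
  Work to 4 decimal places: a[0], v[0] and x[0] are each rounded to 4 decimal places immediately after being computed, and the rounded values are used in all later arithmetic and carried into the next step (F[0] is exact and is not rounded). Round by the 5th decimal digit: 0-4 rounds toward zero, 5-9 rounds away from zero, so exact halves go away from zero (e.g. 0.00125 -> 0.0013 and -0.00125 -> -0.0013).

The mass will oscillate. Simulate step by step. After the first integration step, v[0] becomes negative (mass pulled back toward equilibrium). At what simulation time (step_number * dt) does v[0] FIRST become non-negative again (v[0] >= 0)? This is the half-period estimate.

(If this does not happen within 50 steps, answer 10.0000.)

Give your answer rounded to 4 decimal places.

Answer: 2.6000

Derivation:
Step 0: x=[5.9000] v=[0.0000]
Step 1: x=[5.6996] v=[-1.0021]
Step 2: x=[5.3106] v=[-1.9451]
Step 3: x=[4.7559] v=[-2.7735]
Step 4: x=[4.0682] v=[-3.4384]
Step 5: x=[3.2881] v=[-3.9006]
Step 6: x=[2.4615] v=[-4.1329]
Step 7: x=[1.6372] v=[-4.1216]
Step 8: x=[0.8637] v=[-3.8673]
Step 9: x=[0.1867] v=[-3.3850]
Step 10: x=[-0.3539] v=[-2.7032]
Step 11: x=[-0.7263] v=[-1.8621]
Step 12: x=[-0.9085] v=[-0.9112]
Step 13: x=[-0.8898] v=[0.0934]
First v>=0 after going negative at step 13, time=2.6000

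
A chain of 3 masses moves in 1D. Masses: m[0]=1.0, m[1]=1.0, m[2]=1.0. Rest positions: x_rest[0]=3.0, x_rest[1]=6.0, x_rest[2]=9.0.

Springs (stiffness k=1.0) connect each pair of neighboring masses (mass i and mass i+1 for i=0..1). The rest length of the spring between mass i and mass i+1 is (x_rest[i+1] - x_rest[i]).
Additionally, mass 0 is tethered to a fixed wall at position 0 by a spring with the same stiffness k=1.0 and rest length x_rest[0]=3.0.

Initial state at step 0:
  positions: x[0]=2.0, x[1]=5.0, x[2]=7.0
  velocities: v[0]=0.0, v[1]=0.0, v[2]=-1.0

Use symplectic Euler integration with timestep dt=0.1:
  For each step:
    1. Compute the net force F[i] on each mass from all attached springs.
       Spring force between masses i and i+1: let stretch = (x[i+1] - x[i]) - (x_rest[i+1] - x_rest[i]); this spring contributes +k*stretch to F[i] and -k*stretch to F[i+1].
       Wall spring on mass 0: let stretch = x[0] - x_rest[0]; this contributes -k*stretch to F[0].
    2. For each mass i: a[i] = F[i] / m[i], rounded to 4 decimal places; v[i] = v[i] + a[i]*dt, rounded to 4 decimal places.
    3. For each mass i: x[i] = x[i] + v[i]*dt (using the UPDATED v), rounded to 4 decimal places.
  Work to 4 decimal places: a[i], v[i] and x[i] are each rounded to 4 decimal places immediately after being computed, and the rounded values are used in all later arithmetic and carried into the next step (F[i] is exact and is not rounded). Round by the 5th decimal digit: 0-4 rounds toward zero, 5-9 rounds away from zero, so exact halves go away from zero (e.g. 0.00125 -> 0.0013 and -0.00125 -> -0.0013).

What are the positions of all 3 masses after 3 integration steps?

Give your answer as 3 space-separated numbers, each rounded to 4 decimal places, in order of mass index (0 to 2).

Answer: 2.0585 4.9380 6.7630

Derivation:
Step 0: x=[2.0000 5.0000 7.0000] v=[0.0000 0.0000 -1.0000]
Step 1: x=[2.0100 4.9900 6.9100] v=[0.1000 -0.1000 -0.9000]
Step 2: x=[2.0297 4.9694 6.8308] v=[0.1970 -0.2060 -0.7920]
Step 3: x=[2.0585 4.9380 6.7630] v=[0.2880 -0.3138 -0.6781]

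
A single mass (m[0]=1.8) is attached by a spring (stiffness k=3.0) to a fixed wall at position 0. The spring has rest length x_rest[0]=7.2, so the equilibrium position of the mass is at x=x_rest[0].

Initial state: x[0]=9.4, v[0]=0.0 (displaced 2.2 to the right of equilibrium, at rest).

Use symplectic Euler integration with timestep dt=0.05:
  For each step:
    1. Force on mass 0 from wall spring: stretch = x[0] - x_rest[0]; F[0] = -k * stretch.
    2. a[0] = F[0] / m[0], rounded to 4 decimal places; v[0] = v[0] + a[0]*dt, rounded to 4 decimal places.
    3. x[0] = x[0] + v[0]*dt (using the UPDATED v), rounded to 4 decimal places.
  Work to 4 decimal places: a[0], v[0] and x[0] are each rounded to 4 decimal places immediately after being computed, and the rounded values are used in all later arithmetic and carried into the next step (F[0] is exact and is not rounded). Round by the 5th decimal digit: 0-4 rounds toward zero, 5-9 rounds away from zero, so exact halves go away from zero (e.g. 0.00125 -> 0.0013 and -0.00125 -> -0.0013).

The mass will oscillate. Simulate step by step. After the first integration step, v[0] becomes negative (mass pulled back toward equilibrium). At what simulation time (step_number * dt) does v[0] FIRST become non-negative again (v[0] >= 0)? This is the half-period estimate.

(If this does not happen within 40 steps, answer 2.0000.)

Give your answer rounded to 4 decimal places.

Step 0: x=[9.4000] v=[0.0000]
Step 1: x=[9.3908] v=[-0.1833]
Step 2: x=[9.3725] v=[-0.3659]
Step 3: x=[9.3452] v=[-0.5469]
Step 4: x=[9.3089] v=[-0.7257]
Step 5: x=[9.2638] v=[-0.9014]
Step 6: x=[9.2101] v=[-1.0734]
Step 7: x=[9.1481] v=[-1.2409]
Step 8: x=[9.0779] v=[-1.4032]
Step 9: x=[8.9999] v=[-1.5597]
Step 10: x=[8.9144] v=[-1.7097]
Step 11: x=[8.8218] v=[-1.8526]
Step 12: x=[8.7224] v=[-1.9878]
Step 13: x=[8.6167] v=[-2.1147]
Step 14: x=[8.5051] v=[-2.2328]
Step 15: x=[8.3880] v=[-2.3416]
Step 16: x=[8.2660] v=[-2.4406]
Step 17: x=[8.1395] v=[-2.5294]
Step 18: x=[8.0091] v=[-2.6077]
Step 19: x=[7.8753] v=[-2.6751]
Step 20: x=[7.7387] v=[-2.7314]
Step 21: x=[7.5999] v=[-2.7763]
Step 22: x=[7.4594] v=[-2.8096]
Step 23: x=[7.3178] v=[-2.8312]
Step 24: x=[7.1758] v=[-2.8410]
Step 25: x=[7.0339] v=[-2.8390]
Step 26: x=[6.8926] v=[-2.8252]
Step 27: x=[6.7526] v=[-2.7996]
Step 28: x=[6.6145] v=[-2.7623]
Step 29: x=[6.4788] v=[-2.7135]
Step 30: x=[6.3461] v=[-2.6534]
Step 31: x=[6.2170] v=[-2.5822]
Step 32: x=[6.0920] v=[-2.5003]
Step 33: x=[5.9716] v=[-2.4080]
Step 34: x=[5.8563] v=[-2.3056]
Step 35: x=[5.7466] v=[-2.1936]
Step 36: x=[5.6430] v=[-2.0725]
Step 37: x=[5.5459] v=[-1.9428]
Step 38: x=[5.4557] v=[-1.8050]
Step 39: x=[5.3727] v=[-1.6596]
Step 40: x=[5.2973] v=[-1.5073]
v[0] did not become non-negative within 40 steps; using fallback time=2.0000

Answer: 2.0000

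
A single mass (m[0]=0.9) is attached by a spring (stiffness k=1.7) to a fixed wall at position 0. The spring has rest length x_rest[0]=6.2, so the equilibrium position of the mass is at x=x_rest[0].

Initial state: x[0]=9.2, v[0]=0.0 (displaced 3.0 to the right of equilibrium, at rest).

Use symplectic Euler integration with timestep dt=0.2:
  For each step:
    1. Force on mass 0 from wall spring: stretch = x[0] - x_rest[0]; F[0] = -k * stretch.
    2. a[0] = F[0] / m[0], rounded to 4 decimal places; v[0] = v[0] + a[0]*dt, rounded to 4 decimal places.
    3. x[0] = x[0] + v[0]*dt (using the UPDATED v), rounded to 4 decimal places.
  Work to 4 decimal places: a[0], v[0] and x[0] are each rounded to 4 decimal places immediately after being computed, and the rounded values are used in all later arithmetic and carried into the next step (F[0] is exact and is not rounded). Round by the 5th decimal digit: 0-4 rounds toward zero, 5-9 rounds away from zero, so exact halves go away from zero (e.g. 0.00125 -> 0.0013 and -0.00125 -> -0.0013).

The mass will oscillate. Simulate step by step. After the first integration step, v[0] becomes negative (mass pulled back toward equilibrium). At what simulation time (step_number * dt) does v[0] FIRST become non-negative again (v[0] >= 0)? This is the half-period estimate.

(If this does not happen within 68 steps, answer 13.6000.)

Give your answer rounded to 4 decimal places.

Step 0: x=[9.2000] v=[0.0000]
Step 1: x=[8.9733] v=[-1.1333]
Step 2: x=[8.5371] v=[-2.1810]
Step 3: x=[7.9243] v=[-3.0639]
Step 4: x=[7.1812] v=[-3.7153]
Step 5: x=[6.3640] v=[-4.0860]
Step 6: x=[5.5344] v=[-4.1480]
Step 7: x=[4.7551] v=[-3.8966]
Step 8: x=[4.0850] v=[-3.3507]
Step 9: x=[3.5747] v=[-2.5517]
Step 10: x=[3.2627] v=[-1.5599]
Step 11: x=[3.1726] v=[-0.4503]
Step 12: x=[3.3113] v=[0.6934]
First v>=0 after going negative at step 12, time=2.4000

Answer: 2.4000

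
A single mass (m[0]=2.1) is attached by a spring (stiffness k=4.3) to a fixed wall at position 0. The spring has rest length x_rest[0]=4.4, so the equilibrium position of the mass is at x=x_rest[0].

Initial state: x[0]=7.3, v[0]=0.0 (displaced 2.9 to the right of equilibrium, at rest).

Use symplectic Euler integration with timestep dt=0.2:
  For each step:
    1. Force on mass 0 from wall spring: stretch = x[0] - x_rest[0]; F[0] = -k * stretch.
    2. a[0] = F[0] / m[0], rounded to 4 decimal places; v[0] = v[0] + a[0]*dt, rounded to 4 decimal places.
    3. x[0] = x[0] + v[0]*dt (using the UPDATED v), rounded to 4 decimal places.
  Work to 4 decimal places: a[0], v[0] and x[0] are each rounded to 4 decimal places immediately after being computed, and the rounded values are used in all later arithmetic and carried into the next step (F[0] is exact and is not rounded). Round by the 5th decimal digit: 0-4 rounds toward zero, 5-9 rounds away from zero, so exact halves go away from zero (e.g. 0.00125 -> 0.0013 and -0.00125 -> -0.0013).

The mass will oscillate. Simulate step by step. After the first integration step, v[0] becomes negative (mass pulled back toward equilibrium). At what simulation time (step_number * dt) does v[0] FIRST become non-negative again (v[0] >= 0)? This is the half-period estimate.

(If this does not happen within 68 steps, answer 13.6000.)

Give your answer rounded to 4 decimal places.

Answer: 2.2000

Derivation:
Step 0: x=[7.3000] v=[0.0000]
Step 1: x=[7.0625] v=[-1.1876]
Step 2: x=[6.6069] v=[-2.2780]
Step 3: x=[5.9705] v=[-3.1818]
Step 4: x=[5.2055] v=[-3.8250]
Step 5: x=[4.3745] v=[-4.1549]
Step 6: x=[3.5456] v=[-4.1445]
Step 7: x=[2.7867] v=[-3.7946]
Step 8: x=[2.1599] v=[-3.1339]
Step 9: x=[1.7166] v=[-2.2165]
Step 10: x=[1.4931] v=[-1.1176]
Step 11: x=[1.5077] v=[0.0728]
First v>=0 after going negative at step 11, time=2.2000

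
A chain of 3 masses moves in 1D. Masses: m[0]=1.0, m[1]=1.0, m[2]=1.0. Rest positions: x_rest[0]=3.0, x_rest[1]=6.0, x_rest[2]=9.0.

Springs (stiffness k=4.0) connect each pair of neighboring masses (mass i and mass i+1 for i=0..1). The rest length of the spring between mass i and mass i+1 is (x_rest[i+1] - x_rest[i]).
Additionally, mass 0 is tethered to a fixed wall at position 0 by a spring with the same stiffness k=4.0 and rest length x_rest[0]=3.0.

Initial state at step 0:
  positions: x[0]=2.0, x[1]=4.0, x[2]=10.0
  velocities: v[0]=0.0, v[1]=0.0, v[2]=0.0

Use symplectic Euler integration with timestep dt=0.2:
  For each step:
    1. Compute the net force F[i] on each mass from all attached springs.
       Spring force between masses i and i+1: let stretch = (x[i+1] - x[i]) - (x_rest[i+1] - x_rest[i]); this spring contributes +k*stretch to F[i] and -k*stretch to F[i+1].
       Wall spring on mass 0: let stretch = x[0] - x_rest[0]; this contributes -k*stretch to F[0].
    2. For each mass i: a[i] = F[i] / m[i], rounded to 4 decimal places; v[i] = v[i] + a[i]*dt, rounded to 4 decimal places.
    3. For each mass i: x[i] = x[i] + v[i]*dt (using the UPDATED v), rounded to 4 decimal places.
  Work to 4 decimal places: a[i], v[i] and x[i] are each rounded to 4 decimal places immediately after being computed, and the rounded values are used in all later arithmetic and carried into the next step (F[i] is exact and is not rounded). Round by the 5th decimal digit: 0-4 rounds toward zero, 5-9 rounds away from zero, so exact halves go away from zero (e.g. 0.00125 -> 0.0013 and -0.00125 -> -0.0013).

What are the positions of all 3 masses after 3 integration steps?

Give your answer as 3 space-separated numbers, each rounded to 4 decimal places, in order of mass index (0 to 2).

Step 0: x=[2.0000 4.0000 10.0000] v=[0.0000 0.0000 0.0000]
Step 1: x=[2.0000 4.6400 9.5200] v=[0.0000 3.2000 -2.4000]
Step 2: x=[2.1024 5.6384 8.7392] v=[0.5120 4.9920 -3.9040]
Step 3: x=[2.4342 6.5672 7.9423] v=[1.6589 4.6438 -3.9846]

Answer: 2.4342 6.5672 7.9423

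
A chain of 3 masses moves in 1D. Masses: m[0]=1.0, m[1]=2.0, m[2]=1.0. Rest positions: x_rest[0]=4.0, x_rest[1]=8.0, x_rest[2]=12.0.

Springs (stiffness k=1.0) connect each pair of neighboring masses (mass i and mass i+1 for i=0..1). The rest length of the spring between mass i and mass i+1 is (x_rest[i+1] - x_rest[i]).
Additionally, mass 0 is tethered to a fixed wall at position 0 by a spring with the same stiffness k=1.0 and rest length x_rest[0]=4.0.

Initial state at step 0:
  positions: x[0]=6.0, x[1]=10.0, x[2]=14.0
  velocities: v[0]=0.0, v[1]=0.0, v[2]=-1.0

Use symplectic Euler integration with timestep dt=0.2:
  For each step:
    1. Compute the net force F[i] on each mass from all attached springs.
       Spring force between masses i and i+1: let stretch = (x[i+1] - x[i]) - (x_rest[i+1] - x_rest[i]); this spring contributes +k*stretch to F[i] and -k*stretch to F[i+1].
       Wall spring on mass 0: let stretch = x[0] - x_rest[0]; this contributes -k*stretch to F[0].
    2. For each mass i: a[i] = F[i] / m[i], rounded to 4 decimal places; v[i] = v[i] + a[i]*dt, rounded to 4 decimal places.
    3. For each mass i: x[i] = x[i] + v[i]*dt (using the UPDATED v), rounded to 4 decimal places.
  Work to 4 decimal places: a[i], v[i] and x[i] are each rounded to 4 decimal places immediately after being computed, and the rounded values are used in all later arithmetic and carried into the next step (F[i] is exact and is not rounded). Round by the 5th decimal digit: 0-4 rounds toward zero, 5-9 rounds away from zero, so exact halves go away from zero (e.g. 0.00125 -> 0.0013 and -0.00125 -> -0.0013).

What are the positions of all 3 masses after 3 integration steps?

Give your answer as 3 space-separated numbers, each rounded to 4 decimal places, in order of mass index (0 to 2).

Step 0: x=[6.0000 10.0000 14.0000] v=[0.0000 0.0000 -1.0000]
Step 1: x=[5.9200 10.0000 13.8000] v=[-0.4000 0.0000 -1.0000]
Step 2: x=[5.7664 9.9944 13.6080] v=[-0.7680 -0.0280 -0.9600]
Step 3: x=[5.5513 9.9765 13.4315] v=[-1.0757 -0.0894 -0.8827]

Answer: 5.5513 9.9765 13.4315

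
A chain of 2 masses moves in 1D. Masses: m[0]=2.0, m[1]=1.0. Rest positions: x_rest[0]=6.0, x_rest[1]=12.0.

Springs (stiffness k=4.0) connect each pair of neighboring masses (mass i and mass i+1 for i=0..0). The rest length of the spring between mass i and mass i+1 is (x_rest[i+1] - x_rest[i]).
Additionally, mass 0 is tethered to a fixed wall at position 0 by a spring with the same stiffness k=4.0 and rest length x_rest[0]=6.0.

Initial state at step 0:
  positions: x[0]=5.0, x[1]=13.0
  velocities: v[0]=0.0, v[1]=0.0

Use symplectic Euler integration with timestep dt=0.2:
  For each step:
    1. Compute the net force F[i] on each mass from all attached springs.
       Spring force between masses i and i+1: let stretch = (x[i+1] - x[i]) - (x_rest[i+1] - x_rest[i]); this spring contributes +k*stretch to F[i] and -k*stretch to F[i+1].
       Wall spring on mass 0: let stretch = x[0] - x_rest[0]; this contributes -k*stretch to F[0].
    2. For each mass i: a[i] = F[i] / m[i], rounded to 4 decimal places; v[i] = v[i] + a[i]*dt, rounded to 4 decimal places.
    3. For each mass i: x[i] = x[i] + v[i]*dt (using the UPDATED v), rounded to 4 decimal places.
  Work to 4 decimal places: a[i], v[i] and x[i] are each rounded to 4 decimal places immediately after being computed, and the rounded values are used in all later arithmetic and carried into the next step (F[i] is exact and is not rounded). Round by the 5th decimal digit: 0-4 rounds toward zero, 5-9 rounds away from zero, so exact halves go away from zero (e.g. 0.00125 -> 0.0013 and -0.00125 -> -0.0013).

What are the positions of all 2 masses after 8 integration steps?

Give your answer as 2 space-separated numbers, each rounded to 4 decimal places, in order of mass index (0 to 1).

Step 0: x=[5.0000 13.0000] v=[0.0000 0.0000]
Step 1: x=[5.2400 12.6800] v=[1.2000 -1.6000]
Step 2: x=[5.6560 12.1296] v=[2.0800 -2.7520]
Step 3: x=[6.1374 11.5034] v=[2.4070 -3.1309]
Step 4: x=[6.5571 10.9787] v=[2.0984 -2.6237]
Step 5: x=[6.8059 10.7065] v=[1.2442 -1.3610]
Step 6: x=[6.8223 10.7702] v=[0.0821 0.3185]
Step 7: x=[6.6088 11.1622] v=[-1.0677 1.9602]
Step 8: x=[6.2308 11.7857] v=[-1.8899 3.1175]

Answer: 6.2308 11.7857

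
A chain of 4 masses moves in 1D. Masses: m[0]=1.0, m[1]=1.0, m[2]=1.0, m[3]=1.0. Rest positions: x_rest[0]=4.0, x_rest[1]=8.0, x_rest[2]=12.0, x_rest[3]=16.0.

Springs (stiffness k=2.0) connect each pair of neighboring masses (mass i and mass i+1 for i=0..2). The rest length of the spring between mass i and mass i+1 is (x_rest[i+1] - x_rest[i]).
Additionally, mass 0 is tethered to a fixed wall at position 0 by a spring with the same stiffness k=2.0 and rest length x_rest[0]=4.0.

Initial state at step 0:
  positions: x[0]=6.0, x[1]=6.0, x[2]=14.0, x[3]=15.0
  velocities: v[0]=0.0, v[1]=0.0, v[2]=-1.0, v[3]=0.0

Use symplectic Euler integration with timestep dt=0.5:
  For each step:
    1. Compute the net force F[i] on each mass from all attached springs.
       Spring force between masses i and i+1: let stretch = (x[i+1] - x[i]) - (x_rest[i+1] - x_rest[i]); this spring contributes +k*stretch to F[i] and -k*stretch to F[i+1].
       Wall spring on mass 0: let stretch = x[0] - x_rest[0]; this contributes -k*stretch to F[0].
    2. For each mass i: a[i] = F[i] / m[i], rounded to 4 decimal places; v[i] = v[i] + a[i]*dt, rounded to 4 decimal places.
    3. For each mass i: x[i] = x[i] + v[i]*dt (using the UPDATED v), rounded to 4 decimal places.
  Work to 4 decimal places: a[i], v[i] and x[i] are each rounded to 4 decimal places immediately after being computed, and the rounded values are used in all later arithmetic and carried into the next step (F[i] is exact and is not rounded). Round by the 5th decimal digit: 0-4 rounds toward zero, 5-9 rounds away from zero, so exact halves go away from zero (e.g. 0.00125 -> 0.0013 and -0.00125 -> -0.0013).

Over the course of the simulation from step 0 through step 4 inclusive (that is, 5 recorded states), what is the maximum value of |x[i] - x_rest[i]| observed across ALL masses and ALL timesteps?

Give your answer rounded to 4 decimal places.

Step 0: x=[6.0000 6.0000 14.0000 15.0000] v=[0.0000 0.0000 -1.0000 0.0000]
Step 1: x=[3.0000 10.0000 10.0000 16.5000] v=[-6.0000 8.0000 -8.0000 3.0000]
Step 2: x=[2.0000 10.5000 9.2500 16.7500] v=[-2.0000 1.0000 -1.5000 0.5000]
Step 3: x=[4.2500 6.1250 12.8750 15.2500] v=[4.5000 -8.7500 7.2500 -3.0000]
Step 4: x=[5.3125 4.1875 14.3125 14.5625] v=[2.1250 -3.8750 2.8750 -1.3750]
Max displacement = 3.8125

Answer: 3.8125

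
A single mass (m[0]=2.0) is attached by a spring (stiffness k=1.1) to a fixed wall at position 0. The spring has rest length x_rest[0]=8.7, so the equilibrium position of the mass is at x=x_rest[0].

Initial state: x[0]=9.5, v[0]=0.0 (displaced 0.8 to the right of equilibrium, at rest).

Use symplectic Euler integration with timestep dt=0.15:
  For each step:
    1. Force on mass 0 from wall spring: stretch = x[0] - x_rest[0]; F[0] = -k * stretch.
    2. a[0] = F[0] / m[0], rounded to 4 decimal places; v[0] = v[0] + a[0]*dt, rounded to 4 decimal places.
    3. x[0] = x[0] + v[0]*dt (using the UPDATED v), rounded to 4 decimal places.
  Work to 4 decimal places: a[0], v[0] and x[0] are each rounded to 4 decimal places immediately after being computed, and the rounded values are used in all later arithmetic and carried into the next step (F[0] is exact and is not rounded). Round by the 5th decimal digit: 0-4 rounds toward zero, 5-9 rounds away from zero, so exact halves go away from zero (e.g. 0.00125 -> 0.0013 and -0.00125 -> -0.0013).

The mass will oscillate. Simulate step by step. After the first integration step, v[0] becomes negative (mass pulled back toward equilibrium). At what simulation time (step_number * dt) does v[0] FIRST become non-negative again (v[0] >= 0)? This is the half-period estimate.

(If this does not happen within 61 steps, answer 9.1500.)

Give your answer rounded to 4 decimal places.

Step 0: x=[9.5000] v=[0.0000]
Step 1: x=[9.4901] v=[-0.0660]
Step 2: x=[9.4704] v=[-0.1312]
Step 3: x=[9.4412] v=[-0.1948]
Step 4: x=[9.4028] v=[-0.2560]
Step 5: x=[9.3557] v=[-0.3140]
Step 6: x=[9.3005] v=[-0.3681]
Step 7: x=[9.2379] v=[-0.4176]
Step 8: x=[9.1686] v=[-0.4620]
Step 9: x=[9.0935] v=[-0.5007]
Step 10: x=[9.0135] v=[-0.5332]
Step 11: x=[8.9296] v=[-0.5591]
Step 12: x=[8.8429] v=[-0.5780]
Step 13: x=[8.7544] v=[-0.5898]
Step 14: x=[8.6653] v=[-0.5943]
Step 15: x=[8.5766] v=[-0.5914]
Step 16: x=[8.4894] v=[-0.5812]
Step 17: x=[8.4048] v=[-0.5638]
Step 18: x=[8.3239] v=[-0.5394]
Step 19: x=[8.2476] v=[-0.5084]
Step 20: x=[8.1769] v=[-0.4711]
Step 21: x=[8.1127] v=[-0.4279]
Step 22: x=[8.0558] v=[-0.3795]
Step 23: x=[8.0068] v=[-0.3264]
Step 24: x=[7.9664] v=[-0.2692]
Step 25: x=[7.9351] v=[-0.2087]
Step 26: x=[7.9133] v=[-0.1456]
Step 27: x=[7.9012] v=[-0.0807]
Step 28: x=[7.8990] v=[-0.0148]
Step 29: x=[7.9067] v=[0.0513]
First v>=0 after going negative at step 29, time=4.3500

Answer: 4.3500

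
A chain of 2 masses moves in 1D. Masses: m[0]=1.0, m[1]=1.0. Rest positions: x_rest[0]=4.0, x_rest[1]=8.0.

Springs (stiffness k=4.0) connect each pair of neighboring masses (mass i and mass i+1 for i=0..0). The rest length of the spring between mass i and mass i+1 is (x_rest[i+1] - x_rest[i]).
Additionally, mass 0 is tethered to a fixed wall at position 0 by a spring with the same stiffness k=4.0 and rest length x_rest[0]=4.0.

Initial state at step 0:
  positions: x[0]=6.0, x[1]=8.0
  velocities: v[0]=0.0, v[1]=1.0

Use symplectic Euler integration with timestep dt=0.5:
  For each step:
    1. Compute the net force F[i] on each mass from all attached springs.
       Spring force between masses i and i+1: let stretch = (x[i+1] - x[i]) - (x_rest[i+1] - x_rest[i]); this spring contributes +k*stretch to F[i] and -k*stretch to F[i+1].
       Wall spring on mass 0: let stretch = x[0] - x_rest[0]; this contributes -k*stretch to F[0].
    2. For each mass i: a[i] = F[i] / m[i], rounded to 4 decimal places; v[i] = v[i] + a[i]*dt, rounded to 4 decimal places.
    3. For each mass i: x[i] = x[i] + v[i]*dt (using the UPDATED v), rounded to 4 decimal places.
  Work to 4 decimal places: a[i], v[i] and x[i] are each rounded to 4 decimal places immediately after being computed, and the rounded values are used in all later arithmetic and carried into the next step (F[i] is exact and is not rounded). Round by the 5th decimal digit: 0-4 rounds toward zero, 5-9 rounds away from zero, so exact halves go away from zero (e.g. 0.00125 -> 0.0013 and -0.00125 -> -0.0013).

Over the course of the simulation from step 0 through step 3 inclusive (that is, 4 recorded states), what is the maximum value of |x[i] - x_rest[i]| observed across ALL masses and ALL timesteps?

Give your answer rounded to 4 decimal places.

Step 0: x=[6.0000 8.0000] v=[0.0000 1.0000]
Step 1: x=[2.0000 10.5000] v=[-8.0000 5.0000]
Step 2: x=[4.5000 8.5000] v=[5.0000 -4.0000]
Step 3: x=[6.5000 6.5000] v=[4.0000 -4.0000]
Max displacement = 2.5000

Answer: 2.5000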